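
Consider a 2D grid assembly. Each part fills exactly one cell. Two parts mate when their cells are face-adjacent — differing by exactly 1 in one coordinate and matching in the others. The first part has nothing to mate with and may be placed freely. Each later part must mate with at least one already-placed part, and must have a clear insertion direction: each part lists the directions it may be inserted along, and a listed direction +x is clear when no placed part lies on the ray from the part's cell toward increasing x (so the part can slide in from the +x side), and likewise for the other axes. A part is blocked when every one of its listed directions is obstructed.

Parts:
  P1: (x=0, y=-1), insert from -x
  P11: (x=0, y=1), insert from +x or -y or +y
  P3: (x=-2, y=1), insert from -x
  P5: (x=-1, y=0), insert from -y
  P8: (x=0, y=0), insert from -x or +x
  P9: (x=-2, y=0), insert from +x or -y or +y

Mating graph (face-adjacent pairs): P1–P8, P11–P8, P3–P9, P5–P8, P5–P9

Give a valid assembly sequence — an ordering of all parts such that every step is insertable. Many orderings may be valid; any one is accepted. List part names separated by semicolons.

P3; P9; P5; P8; P11; P1

1. P3@(-2, 1) [-x clear] — {P3}
2. P9@(-2, 0) [+x clear] — {P3, P9}
3. P5@(-1, 0) [-y clear] — {P3, P5, P9}
4. P8@(0, 0) [+x clear] — {P3, P5, P8, P9}
5. P11@(0, 1) [+x clear] — {P11, P3, P5, P8, P9}
6. P1@(0, -1) [-x clear] — {P1, P11, P3, P5, P8, P9}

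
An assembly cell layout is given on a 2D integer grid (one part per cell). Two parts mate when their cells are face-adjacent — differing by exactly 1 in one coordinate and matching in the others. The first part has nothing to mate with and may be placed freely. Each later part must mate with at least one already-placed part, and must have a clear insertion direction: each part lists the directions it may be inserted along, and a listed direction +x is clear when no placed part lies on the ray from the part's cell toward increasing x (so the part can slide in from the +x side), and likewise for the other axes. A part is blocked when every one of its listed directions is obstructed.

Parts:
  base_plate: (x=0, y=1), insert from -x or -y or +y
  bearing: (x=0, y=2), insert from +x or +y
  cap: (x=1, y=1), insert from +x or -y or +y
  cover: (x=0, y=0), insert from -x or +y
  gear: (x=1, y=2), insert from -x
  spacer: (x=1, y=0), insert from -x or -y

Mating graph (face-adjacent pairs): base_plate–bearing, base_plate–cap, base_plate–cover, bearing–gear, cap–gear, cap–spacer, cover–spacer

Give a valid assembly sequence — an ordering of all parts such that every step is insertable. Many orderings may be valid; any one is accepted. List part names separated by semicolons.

1. cap@(1, 1) [+x clear] — {cap}
2. base_plate@(0, 1) [-x clear] — {base_plate, cap}
3. cover@(0, 0) [-x clear] — {base_plate, cap, cover}
4. gear@(1, 2) [-x clear] — {base_plate, cap, cover, gear}
5. spacer@(1, 0) [-y clear] — {base_plate, cap, cover, gear, spacer}
6. bearing@(0, 2) [+y clear] — {base_plate, bearing, cap, cover, gear, spacer}

cap; base_plate; cover; gear; spacer; bearing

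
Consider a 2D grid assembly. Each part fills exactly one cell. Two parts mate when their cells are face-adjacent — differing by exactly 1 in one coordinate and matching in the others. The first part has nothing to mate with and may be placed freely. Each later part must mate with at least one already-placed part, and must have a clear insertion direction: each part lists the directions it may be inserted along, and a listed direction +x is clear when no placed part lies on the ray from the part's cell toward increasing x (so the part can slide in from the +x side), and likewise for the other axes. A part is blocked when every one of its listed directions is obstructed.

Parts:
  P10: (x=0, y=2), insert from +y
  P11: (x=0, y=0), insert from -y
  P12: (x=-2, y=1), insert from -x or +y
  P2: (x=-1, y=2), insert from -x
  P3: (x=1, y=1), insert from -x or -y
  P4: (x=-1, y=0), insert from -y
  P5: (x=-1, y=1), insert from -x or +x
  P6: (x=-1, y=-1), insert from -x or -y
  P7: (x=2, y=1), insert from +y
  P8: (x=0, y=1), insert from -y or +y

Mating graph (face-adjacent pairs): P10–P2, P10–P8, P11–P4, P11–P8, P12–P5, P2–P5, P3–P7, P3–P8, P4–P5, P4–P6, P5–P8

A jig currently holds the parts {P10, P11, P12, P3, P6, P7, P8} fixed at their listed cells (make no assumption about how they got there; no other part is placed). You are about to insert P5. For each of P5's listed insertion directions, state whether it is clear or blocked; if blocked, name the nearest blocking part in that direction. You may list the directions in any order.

+x: blocked by P8; -x: blocked by P12

-x: nearest on ray is P12@(-2, 1) ⇒ blocked
+x: nearest on ray is P8@(0, 1) ⇒ blocked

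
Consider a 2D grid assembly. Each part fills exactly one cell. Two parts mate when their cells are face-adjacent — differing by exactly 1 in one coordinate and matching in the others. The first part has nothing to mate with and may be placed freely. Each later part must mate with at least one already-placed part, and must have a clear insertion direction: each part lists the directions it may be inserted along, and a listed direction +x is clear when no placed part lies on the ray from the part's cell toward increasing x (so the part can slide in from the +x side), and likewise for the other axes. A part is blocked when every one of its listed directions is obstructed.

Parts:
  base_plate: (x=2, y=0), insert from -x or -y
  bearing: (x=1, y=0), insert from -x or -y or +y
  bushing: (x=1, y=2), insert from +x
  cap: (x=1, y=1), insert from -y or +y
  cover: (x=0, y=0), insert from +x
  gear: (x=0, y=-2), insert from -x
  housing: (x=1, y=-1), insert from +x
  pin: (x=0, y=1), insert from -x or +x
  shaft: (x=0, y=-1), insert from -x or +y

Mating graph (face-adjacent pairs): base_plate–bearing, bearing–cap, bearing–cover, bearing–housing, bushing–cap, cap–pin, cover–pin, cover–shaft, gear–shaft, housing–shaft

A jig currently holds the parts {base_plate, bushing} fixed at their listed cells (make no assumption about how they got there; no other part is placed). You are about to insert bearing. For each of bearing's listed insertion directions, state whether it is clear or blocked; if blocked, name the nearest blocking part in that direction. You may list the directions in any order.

-x: ray from bearing(1, 0) has no placed part ⇒ clear
-y: ray from bearing(1, 0) has no placed part ⇒ clear
+y: nearest on ray is bushing@(1, 2) ⇒ blocked

+y: blocked by bushing; -x: clear; -y: clear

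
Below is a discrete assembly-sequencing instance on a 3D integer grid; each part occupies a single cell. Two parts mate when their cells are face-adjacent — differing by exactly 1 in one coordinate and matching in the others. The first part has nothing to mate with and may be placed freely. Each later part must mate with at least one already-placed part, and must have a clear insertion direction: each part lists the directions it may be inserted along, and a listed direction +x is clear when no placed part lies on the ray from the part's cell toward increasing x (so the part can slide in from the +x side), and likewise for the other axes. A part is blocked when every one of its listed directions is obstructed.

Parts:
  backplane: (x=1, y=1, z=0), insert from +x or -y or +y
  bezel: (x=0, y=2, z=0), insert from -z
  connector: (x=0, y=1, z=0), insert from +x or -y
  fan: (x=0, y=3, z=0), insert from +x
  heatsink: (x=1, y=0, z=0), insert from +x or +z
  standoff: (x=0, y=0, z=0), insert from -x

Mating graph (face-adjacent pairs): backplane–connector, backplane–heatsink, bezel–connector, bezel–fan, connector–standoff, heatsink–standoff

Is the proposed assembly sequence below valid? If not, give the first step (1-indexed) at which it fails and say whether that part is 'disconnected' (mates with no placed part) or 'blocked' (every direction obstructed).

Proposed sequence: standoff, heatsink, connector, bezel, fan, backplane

1. standoff@(0, 0, 0) [-x clear] — {standoff}
2. heatsink@(1, 0, 0) [+x clear] — {heatsink, standoff}
3. connector@(0, 1, 0) [+x clear] — {connector, heatsink, standoff}
4. bezel@(0, 2, 0) [-z clear] — {bezel, connector, heatsink, standoff}
5. fan@(0, 3, 0) [+x clear] — {bezel, connector, fan, heatsink, standoff}
6. backplane@(1, 1, 0) [+x clear] — {backplane, bezel, connector, fan, heatsink, standoff}

Valid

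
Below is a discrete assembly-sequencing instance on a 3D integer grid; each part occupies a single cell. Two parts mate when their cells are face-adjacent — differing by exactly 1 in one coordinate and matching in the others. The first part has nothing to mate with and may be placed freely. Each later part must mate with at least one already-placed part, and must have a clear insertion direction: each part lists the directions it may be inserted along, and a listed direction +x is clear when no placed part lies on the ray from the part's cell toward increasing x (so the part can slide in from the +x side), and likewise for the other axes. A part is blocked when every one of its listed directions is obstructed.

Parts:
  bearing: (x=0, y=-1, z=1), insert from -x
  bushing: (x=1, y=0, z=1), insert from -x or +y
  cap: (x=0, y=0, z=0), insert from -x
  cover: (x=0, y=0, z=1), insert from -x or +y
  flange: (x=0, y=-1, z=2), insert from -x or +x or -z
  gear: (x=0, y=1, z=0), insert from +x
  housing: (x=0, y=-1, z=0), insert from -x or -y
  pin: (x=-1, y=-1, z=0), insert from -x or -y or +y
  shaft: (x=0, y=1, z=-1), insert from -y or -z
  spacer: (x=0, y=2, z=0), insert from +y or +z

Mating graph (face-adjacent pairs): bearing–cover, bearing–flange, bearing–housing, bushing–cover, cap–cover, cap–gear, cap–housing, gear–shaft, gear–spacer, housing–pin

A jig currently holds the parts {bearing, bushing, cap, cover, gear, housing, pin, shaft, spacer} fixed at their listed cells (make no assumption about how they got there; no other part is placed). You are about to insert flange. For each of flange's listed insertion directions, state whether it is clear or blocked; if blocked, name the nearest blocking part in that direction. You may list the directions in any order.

+x: clear; -x: clear; -z: blocked by bearing

-x: ray from flange(0, -1, 2) has no placed part ⇒ clear
+x: ray from flange(0, -1, 2) has no placed part ⇒ clear
-z: nearest on ray is bearing@(0, -1, 1) ⇒ blocked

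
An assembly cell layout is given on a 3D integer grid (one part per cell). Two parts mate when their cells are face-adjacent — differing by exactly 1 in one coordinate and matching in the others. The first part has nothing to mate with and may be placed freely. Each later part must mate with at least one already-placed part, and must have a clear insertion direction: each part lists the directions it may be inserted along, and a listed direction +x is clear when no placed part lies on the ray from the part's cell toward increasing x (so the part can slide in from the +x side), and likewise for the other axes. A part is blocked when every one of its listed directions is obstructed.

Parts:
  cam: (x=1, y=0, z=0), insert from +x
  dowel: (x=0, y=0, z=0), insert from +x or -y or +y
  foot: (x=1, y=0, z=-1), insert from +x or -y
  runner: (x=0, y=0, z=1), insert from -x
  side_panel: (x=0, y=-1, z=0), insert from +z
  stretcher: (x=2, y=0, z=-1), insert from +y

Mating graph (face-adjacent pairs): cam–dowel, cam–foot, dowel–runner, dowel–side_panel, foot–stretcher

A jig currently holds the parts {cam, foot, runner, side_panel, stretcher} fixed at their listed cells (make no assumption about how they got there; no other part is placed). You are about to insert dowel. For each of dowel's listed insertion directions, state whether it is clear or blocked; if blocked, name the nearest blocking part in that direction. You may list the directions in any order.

+x: blocked by cam; +y: clear; -y: blocked by side_panel

+x: nearest on ray is cam@(1, 0, 0) ⇒ blocked
-y: nearest on ray is side_panel@(0, -1, 0) ⇒ blocked
+y: ray from dowel(0, 0, 0) has no placed part ⇒ clear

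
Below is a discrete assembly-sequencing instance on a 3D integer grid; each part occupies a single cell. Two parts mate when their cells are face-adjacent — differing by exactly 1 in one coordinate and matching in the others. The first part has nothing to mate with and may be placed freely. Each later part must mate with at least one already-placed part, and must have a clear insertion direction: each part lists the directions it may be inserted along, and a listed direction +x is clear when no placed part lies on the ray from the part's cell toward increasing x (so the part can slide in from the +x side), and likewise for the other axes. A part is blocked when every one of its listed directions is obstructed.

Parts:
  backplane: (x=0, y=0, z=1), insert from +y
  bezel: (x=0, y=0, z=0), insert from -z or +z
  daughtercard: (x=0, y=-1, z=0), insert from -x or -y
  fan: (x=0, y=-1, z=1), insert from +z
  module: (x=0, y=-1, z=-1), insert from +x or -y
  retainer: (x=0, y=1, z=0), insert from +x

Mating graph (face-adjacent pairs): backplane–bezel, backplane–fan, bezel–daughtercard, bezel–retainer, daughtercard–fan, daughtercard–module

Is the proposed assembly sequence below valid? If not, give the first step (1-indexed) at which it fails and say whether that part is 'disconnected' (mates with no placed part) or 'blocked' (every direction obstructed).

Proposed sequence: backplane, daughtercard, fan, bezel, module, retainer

1. backplane@(0, 0, 1) [+y clear] — {backplane}
2. daughtercard@(0, -1, 0) — no placed neighbour ⇒ disconnected

Invalid at step 2 (disconnected)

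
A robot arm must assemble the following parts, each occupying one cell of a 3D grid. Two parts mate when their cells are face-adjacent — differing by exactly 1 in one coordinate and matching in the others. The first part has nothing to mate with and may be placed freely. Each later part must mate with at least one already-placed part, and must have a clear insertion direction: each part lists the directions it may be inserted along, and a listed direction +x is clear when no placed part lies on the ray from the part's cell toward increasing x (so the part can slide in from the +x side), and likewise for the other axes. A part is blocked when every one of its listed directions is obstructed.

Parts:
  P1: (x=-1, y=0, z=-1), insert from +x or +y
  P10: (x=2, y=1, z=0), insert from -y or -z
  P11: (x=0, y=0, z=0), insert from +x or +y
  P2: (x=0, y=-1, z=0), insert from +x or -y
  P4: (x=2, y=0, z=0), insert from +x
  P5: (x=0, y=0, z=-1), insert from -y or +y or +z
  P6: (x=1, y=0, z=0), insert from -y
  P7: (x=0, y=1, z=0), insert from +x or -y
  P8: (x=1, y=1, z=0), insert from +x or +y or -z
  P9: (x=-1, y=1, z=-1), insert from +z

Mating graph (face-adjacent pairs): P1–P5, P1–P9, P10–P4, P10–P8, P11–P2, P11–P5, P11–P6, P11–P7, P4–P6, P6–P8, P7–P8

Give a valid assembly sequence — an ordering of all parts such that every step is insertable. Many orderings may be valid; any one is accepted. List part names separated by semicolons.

1. P11@(0, 0, 0) [+x clear] — {P11}
2. P6@(1, 0, 0) [-y clear] — {P11, P6}
3. P4@(2, 0, 0) [+x clear] — {P11, P4, P6}
4. P2@(0, -1, 0) [+x clear] — {P11, P2, P4, P6}
5. P7@(0, 1, 0) [+x clear] — {P11, P2, P4, P6, P7}
6. P10@(2, 1, 0) [-z clear] — {P10, P11, P2, P4, P6, P7}
7. P8@(1, 1, 0) [+y clear] — {P10, P11, P2, P4, P6, P7, P8}
8. P5@(0, 0, -1) [-y clear] — {P10, P11, P2, P4, P5, P6, P7, P8}
9. P1@(-1, 0, -1) [+y clear] — {P1, P10, P11, P2, P4, P5, P6, P7, P8}
10. P9@(-1, 1, -1) [+z clear] — {P1, P10, P11, P2, P4, P5, P6, P7, P8, P9}

P11; P6; P4; P2; P7; P10; P8; P5; P1; P9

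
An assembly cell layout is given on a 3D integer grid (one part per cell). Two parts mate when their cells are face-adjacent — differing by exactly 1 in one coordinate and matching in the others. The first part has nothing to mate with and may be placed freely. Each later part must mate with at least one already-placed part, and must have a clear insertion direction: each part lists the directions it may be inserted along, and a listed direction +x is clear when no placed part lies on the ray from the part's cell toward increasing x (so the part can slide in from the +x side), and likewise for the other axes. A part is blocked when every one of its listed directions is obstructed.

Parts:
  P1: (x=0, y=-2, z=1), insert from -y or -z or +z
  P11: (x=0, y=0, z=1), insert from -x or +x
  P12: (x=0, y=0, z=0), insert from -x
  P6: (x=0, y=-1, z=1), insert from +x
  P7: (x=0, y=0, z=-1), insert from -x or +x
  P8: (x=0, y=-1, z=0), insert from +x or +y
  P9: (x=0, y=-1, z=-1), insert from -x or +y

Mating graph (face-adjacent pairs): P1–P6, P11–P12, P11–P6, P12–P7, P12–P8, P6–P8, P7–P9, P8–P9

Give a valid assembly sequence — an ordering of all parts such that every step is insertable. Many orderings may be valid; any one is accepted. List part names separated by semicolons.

P6; P8; P12; P1; P11; P9; P7

1. P6@(0, -1, 1) [+x clear] — {P6}
2. P8@(0, -1, 0) [+x clear] — {P6, P8}
3. P12@(0, 0, 0) [-x clear] — {P12, P6, P8}
4. P1@(0, -2, 1) [-y clear] — {P1, P12, P6, P8}
5. P11@(0, 0, 1) [-x clear] — {P1, P11, P12, P6, P8}
6. P9@(0, -1, -1) [-x clear] — {P1, P11, P12, P6, P8, P9}
7. P7@(0, 0, -1) [-x clear] — {P1, P11, P12, P6, P7, P8, P9}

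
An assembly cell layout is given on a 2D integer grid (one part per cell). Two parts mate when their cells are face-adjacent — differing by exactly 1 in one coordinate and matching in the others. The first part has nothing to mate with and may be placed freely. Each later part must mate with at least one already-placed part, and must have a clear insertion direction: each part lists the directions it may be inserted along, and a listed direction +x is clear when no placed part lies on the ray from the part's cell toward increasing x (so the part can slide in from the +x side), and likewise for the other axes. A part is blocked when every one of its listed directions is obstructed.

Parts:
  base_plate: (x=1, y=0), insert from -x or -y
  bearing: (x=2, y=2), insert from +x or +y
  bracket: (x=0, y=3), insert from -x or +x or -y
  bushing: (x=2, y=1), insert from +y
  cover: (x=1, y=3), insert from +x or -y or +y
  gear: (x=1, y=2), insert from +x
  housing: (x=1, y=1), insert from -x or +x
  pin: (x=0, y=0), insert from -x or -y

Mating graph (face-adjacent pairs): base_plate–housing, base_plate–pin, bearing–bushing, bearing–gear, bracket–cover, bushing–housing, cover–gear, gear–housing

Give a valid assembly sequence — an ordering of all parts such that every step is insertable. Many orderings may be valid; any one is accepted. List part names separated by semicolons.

pin; base_plate; housing; bushing; gear; bearing; cover; bracket

1. pin@(0, 0) [-x clear] — {pin}
2. base_plate@(1, 0) [-y clear] — {base_plate, pin}
3. housing@(1, 1) [-x clear] — {base_plate, housing, pin}
4. bushing@(2, 1) [+y clear] — {base_plate, bushing, housing, pin}
5. gear@(1, 2) [+x clear] — {base_plate, bushing, gear, housing, pin}
6. bearing@(2, 2) [+x clear] — {base_plate, bearing, bushing, gear, housing, pin}
7. cover@(1, 3) [+x clear] — {base_plate, bearing, bushing, cover, gear, housing, pin}
8. bracket@(0, 3) [-x clear] — {base_plate, bearing, bracket, bushing, cover, gear, housing, pin}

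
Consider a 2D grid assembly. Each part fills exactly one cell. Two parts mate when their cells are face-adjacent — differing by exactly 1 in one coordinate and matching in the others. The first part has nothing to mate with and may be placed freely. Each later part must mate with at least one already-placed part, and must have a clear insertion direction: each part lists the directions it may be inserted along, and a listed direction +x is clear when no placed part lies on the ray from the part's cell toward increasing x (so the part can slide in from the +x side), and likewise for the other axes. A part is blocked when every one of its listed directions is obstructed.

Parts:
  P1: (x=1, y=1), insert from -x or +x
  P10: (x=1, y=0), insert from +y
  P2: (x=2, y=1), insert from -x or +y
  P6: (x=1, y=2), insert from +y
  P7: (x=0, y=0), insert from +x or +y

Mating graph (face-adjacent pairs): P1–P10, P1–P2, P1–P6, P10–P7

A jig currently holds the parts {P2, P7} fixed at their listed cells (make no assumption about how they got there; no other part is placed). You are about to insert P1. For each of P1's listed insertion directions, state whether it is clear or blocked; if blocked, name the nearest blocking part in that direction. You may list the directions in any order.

+x: blocked by P2; -x: clear

-x: ray from P1(1, 1) has no placed part ⇒ clear
+x: nearest on ray is P2@(2, 1) ⇒ blocked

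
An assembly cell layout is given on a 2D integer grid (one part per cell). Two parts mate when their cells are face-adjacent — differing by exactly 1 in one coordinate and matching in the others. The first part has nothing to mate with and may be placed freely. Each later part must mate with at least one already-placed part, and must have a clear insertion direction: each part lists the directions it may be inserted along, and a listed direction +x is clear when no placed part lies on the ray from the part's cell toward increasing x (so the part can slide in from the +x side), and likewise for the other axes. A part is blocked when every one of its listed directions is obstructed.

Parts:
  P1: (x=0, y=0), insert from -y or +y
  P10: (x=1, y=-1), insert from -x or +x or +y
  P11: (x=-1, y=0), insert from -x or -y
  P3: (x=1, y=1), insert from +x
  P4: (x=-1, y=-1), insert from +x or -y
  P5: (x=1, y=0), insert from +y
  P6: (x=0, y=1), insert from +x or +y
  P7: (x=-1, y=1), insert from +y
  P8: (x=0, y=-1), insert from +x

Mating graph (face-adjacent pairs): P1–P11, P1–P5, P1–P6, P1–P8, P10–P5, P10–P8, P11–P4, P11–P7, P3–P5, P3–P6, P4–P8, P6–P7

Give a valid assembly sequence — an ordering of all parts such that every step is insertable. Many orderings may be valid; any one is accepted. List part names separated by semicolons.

P6; P7; P1; P5; P3; P8; P4; P11; P10

1. P6@(0, 1) [+x clear] — {P6}
2. P7@(-1, 1) [+y clear] — {P6, P7}
3. P1@(0, 0) [-y clear] — {P1, P6, P7}
4. P5@(1, 0) [+y clear] — {P1, P5, P6, P7}
5. P3@(1, 1) [+x clear] — {P1, P3, P5, P6, P7}
6. P8@(0, -1) [+x clear] — {P1, P3, P5, P6, P7, P8}
7. P4@(-1, -1) [-y clear] — {P1, P3, P4, P5, P6, P7, P8}
8. P11@(-1, 0) [-x clear] — {P1, P11, P3, P4, P5, P6, P7, P8}
9. P10@(1, -1) [+x clear] — {P1, P10, P11, P3, P4, P5, P6, P7, P8}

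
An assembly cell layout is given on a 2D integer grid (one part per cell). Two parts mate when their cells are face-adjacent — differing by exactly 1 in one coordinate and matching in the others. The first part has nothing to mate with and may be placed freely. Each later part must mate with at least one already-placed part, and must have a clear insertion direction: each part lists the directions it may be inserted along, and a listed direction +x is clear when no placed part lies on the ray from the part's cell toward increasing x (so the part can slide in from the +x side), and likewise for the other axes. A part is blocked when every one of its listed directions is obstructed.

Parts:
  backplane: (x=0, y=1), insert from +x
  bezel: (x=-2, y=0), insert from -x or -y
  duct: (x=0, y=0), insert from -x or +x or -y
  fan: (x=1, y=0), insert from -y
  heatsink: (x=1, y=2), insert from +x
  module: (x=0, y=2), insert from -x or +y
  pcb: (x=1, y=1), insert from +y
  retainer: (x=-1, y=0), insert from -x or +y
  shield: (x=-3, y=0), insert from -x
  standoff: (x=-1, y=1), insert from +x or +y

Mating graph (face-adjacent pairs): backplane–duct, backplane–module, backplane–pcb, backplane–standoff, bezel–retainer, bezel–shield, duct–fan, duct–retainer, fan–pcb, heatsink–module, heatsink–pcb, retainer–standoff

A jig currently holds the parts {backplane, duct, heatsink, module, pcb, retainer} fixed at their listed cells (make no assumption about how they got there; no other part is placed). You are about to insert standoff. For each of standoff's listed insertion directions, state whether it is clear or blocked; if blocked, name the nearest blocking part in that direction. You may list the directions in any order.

+x: blocked by backplane; +y: clear

+x: nearest on ray is backplane@(0, 1) ⇒ blocked
+y: ray from standoff(-1, 1) has no placed part ⇒ clear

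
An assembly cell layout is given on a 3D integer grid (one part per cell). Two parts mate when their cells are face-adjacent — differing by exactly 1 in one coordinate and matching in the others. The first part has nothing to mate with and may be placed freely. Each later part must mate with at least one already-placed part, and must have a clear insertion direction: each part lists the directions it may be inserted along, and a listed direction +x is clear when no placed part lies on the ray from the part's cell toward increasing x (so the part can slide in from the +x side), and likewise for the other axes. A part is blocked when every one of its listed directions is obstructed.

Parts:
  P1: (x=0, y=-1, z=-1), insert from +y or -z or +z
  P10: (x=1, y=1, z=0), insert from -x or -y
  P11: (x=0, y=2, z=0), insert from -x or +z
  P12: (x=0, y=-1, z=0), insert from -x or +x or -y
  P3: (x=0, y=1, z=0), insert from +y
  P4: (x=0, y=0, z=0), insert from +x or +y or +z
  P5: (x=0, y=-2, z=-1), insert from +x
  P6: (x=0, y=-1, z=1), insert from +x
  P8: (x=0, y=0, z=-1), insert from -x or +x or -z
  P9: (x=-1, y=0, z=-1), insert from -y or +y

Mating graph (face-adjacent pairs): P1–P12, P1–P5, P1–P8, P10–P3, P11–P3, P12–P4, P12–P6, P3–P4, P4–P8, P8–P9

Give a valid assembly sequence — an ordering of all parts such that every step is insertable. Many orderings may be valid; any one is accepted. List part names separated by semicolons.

1. P5@(0, -2, -1) [+x clear] — {P5}
2. P1@(0, -1, -1) [+y clear] — {P1, P5}
3. P12@(0, -1, 0) [-x clear] — {P1, P12, P5}
4. P6@(0, -1, 1) [+x clear] — {P1, P12, P5, P6}
5. P4@(0, 0, 0) [+x clear] — {P1, P12, P4, P5, P6}
6. P3@(0, 1, 0) [+y clear] — {P1, P12, P3, P4, P5, P6}
7. P10@(1, 1, 0) [-y clear] — {P1, P10, P12, P3, P4, P5, P6}
8. P11@(0, 2, 0) [-x clear] — {P1, P10, P11, P12, P3, P4, P5, P6}
9. P8@(0, 0, -1) [-x clear] — {P1, P10, P11, P12, P3, P4, P5, P6, P8}
10. P9@(-1, 0, -1) [-y clear] — {P1, P10, P11, P12, P3, P4, P5, P6, P8, P9}

P5; P1; P12; P6; P4; P3; P10; P11; P8; P9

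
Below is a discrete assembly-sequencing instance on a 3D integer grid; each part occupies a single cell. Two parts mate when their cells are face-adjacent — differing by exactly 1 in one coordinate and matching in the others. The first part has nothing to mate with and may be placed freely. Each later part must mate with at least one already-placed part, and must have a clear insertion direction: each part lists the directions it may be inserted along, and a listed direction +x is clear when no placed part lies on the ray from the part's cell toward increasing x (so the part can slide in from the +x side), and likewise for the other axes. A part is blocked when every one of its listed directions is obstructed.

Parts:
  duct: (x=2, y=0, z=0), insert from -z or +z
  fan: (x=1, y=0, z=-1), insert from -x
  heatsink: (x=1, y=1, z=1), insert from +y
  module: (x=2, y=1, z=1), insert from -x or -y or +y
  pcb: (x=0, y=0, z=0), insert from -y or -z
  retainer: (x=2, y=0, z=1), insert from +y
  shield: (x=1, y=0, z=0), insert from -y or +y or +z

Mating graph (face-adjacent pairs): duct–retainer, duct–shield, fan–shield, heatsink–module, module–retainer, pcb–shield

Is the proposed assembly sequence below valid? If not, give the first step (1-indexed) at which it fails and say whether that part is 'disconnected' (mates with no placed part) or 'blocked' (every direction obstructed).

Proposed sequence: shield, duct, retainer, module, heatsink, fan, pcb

Valid

1. shield@(1, 0, 0) [-y clear] — {shield}
2. duct@(2, 0, 0) [-z clear] — {duct, shield}
3. retainer@(2, 0, 1) [+y clear] — {duct, retainer, shield}
4. module@(2, 1, 1) [-x clear] — {duct, module, retainer, shield}
5. heatsink@(1, 1, 1) [+y clear] — {duct, heatsink, module, retainer, shield}
6. fan@(1, 0, -1) [-x clear] — {duct, fan, heatsink, module, retainer, shield}
7. pcb@(0, 0, 0) [-y clear] — {duct, fan, heatsink, module, pcb, retainer, shield}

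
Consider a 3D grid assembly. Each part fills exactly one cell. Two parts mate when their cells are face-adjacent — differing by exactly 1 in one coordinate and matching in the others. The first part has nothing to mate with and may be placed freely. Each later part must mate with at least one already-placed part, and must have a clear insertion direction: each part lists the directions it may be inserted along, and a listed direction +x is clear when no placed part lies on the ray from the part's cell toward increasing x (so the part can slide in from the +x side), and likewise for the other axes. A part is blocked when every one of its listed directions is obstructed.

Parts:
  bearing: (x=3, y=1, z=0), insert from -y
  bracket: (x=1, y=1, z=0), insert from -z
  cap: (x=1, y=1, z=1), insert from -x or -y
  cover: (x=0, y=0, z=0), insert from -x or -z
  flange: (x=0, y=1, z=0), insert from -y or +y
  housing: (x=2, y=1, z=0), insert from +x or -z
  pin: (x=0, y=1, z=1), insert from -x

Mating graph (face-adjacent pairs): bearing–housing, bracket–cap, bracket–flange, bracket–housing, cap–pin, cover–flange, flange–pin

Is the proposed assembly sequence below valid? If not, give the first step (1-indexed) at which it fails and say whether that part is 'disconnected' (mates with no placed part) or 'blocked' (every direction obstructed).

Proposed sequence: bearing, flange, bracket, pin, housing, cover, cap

1. bearing@(3, 1, 0) [-y clear] — {bearing}
2. flange@(0, 1, 0) — no placed neighbour ⇒ disconnected

Invalid at step 2 (disconnected)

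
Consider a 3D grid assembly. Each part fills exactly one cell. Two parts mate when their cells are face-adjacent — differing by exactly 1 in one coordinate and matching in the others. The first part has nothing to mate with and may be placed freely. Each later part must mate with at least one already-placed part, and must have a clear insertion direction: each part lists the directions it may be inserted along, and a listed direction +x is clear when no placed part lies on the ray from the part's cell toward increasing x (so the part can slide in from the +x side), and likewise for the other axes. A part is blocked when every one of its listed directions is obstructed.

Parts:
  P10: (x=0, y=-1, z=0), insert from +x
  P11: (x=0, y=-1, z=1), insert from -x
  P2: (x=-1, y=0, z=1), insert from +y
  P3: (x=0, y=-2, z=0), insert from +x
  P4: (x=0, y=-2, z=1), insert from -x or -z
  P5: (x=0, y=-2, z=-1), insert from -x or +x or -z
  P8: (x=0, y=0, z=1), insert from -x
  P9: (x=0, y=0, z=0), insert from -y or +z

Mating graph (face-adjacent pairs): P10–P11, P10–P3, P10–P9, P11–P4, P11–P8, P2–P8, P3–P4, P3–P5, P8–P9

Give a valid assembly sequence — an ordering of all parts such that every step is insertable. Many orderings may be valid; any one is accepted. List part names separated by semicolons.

P9; P10; P3; P4; P11; P8; P2; P5

1. P9@(0, 0, 0) [-y clear] — {P9}
2. P10@(0, -1, 0) [+x clear] — {P10, P9}
3. P3@(0, -2, 0) [+x clear] — {P10, P3, P9}
4. P4@(0, -2, 1) [-x clear] — {P10, P3, P4, P9}
5. P11@(0, -1, 1) [-x clear] — {P10, P11, P3, P4, P9}
6. P8@(0, 0, 1) [-x clear] — {P10, P11, P3, P4, P8, P9}
7. P2@(-1, 0, 1) [+y clear] — {P10, P11, P2, P3, P4, P8, P9}
8. P5@(0, -2, -1) [-x clear] — {P10, P11, P2, P3, P4, P5, P8, P9}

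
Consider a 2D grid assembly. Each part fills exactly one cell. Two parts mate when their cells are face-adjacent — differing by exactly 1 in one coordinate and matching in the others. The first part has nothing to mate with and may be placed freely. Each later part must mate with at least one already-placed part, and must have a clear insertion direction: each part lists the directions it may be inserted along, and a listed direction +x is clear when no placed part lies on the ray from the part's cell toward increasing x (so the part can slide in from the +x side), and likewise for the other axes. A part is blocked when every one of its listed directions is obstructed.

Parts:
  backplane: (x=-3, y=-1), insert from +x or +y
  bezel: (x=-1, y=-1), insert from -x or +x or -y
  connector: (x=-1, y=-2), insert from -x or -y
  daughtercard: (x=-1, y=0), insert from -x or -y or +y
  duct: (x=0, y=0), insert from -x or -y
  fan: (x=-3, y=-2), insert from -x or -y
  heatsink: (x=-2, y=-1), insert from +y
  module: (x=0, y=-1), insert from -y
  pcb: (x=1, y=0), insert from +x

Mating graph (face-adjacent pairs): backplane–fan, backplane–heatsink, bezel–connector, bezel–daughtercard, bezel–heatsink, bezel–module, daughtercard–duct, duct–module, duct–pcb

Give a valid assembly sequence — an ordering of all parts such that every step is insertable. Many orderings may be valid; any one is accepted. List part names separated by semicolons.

1. connector@(-1, -2) [-x clear] — {connector}
2. bezel@(-1, -1) [-x clear] — {bezel, connector}
3. module@(0, -1) [-y clear] — {bezel, connector, module}
4. duct@(0, 0) [-x clear] — {bezel, connector, duct, module}
5. pcb@(1, 0) [+x clear] — {bezel, connector, duct, module, pcb}
6. heatsink@(-2, -1) [+y clear] — {bezel, connector, duct, heatsink, module, pcb}
7. backplane@(-3, -1) [+y clear] — {backplane, bezel, connector, duct, heatsink, module, pcb}
8. fan@(-3, -2) [-x clear] — {backplane, bezel, connector, duct, fan, heatsink, module, pcb}
9. daughtercard@(-1, 0) [-x clear] — {backplane, bezel, connector, daughtercard, duct, fan, heatsink, module, pcb}

connector; bezel; module; duct; pcb; heatsink; backplane; fan; daughtercard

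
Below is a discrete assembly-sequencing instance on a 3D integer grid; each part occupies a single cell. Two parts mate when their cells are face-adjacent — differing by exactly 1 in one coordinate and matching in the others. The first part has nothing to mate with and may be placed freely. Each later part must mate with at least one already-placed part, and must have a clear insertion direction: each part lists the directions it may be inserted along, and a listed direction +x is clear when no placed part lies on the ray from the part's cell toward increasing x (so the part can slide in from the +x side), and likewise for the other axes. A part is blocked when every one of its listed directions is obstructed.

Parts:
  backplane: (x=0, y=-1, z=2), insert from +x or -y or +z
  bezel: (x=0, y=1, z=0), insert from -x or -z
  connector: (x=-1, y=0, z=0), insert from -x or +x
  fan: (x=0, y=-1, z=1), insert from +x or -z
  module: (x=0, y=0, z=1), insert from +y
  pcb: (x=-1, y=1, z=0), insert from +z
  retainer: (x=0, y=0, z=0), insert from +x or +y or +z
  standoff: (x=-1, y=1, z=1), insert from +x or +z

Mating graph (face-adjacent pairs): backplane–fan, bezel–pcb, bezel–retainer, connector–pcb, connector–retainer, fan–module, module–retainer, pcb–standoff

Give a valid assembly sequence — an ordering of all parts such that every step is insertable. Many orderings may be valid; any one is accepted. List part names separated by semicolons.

1. backplane@(0, -1, 2) [+x clear] — {backplane}
2. fan@(0, -1, 1) [+x clear] — {backplane, fan}
3. module@(0, 0, 1) [+y clear] — {backplane, fan, module}
4. retainer@(0, 0, 0) [+x clear] — {backplane, fan, module, retainer}
5. connector@(-1, 0, 0) [-x clear] — {backplane, connector, fan, module, retainer}
6. pcb@(-1, 1, 0) [+z clear] — {backplane, connector, fan, module, pcb, retainer}
7. standoff@(-1, 1, 1) [+x clear] — {backplane, connector, fan, module, pcb, retainer, standoff}
8. bezel@(0, 1, 0) [-z clear] — {backplane, bezel, connector, fan, module, pcb, retainer, standoff}

backplane; fan; module; retainer; connector; pcb; standoff; bezel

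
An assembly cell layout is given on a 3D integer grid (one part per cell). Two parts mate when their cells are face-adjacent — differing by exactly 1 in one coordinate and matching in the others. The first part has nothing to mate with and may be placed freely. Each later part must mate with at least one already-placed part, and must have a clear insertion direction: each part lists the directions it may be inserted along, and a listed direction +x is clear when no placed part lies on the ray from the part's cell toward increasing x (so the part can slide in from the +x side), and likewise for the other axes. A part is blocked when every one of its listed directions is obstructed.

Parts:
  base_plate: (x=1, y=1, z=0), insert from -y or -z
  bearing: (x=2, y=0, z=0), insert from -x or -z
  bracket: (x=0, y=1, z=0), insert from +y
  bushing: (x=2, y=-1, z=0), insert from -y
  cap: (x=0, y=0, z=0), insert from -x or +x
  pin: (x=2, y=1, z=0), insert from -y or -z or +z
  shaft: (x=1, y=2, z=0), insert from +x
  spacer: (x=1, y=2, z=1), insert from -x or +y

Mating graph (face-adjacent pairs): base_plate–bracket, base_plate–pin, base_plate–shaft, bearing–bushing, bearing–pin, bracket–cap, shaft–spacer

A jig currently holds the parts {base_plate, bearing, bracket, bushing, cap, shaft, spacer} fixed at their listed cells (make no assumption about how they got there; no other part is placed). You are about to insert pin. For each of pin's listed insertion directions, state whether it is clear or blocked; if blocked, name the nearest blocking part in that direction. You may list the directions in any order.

-y: nearest on ray is bearing@(2, 0, 0) ⇒ blocked
-z: ray from pin(2, 1, 0) has no placed part ⇒ clear
+z: ray from pin(2, 1, 0) has no placed part ⇒ clear

+z: clear; -y: blocked by bearing; -z: clear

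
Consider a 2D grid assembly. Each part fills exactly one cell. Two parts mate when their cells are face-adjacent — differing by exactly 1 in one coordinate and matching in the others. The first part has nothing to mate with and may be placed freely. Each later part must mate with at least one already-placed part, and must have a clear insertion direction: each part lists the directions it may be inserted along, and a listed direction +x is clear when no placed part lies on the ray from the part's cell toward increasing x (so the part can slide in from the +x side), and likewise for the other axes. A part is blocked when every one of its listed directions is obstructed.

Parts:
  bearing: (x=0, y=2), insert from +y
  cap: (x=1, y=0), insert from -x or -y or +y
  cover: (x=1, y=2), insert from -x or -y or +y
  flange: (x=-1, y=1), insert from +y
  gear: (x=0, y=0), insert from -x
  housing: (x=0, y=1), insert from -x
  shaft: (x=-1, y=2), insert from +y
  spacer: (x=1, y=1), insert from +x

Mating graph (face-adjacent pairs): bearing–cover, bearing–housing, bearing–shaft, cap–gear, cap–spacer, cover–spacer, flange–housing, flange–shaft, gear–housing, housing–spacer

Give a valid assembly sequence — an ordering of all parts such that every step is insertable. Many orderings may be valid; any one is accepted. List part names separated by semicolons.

1. cover@(1, 2) [-x clear] — {cover}
2. bearing@(0, 2) [+y clear] — {bearing, cover}
3. housing@(0, 1) [-x clear] — {bearing, cover, housing}
4. gear@(0, 0) [-x clear] — {bearing, cover, gear, housing}
5. cap@(1, 0) [-y clear] — {bearing, cap, cover, gear, housing}
6. spacer@(1, 1) [+x clear] — {bearing, cap, cover, gear, housing, spacer}
7. flange@(-1, 1) [+y clear] — {bearing, cap, cover, flange, gear, housing, spacer}
8. shaft@(-1, 2) [+y clear] — {bearing, cap, cover, flange, gear, housing, shaft, spacer}

cover; bearing; housing; gear; cap; spacer; flange; shaft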